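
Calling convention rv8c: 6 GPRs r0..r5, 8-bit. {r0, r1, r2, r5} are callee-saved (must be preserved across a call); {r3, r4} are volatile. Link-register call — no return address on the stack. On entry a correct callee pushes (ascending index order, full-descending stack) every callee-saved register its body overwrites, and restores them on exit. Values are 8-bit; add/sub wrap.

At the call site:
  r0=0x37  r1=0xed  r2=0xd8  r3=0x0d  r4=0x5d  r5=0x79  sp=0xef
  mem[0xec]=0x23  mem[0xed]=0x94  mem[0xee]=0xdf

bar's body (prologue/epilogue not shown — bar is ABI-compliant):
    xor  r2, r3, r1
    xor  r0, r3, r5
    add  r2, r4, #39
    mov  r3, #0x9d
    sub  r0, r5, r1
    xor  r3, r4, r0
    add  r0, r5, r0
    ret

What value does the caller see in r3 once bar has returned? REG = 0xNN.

prologue: push r0 -> mem[0xee]=0x37, sp=0xee
prologue: push r2 -> mem[0xed]=0xd8, sp=0xed
body[0] xor  r2, r3, r1 -> r2=0xe0
body[1] xor  r0, r3, r5 -> r0=0x74
body[2] add  r2, r4, #39 -> r2=0x84
body[3] mov  r3, #0x9d -> r3=0x9d
body[4] sub  r0, r5, r1 -> r0=0x8c
body[5] xor  r3, r4, r0 -> r3=0xd1
body[6] add  r0, r5, r0 -> r0=0x05
epilogue: pop r2=0xd8, sp=0xee
epilogue: pop r0=0x37, sp=0xef
r3 is caller-saved -> body value

REG = 0xd1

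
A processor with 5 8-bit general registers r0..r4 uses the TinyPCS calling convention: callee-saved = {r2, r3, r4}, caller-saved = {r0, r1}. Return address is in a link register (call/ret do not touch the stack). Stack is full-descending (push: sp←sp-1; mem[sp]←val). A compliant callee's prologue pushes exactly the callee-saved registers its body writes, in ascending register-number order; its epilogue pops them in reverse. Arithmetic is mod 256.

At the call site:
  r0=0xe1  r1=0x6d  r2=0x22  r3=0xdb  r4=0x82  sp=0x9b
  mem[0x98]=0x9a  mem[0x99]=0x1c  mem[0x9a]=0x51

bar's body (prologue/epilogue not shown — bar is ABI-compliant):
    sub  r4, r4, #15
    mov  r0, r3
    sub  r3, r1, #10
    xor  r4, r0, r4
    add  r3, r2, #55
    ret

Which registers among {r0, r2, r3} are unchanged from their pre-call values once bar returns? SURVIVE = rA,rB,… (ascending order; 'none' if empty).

prologue: push r3 -> mem[0x9a]=0xdb, sp=0x9a
prologue: push r4 -> mem[0x99]=0x82, sp=0x99
body[0] sub  r4, r4, #15 -> r4=0x73
body[1] mov  r0, r3 -> r0=0xdb
body[2] sub  r3, r1, #10 -> r3=0x63
body[3] xor  r4, r0, r4 -> r4=0xa8
body[4] add  r3, r2, #55 -> r3=0x59
epilogue: pop r4=0x82, sp=0x9a
epilogue: pop r3=0xdb, sp=0x9b
r0: caller-saved, written=True
r2: callee-saved, written=False
r3: callee-saved, written=True

SURVIVE = r2,r3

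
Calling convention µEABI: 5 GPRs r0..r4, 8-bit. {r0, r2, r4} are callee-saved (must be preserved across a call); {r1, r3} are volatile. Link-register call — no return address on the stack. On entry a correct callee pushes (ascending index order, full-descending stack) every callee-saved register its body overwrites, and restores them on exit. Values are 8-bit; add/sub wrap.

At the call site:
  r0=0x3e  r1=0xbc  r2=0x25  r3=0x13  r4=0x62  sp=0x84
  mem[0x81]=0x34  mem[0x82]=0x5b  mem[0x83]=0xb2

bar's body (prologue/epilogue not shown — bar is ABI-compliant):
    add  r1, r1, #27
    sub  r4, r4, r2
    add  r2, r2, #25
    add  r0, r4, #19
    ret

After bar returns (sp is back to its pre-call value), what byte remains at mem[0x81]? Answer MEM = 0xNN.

prologue: push r0 -> mem[0x83]=0x3e, sp=0x83
prologue: push r2 -> mem[0x82]=0x25, sp=0x82
prologue: push r4 -> mem[0x81]=0x62, sp=0x81
body[0] add  r1, r1, #27 -> r1=0xd7
body[1] sub  r4, r4, r2 -> r4=0x3d
body[2] add  r2, r2, #25 -> r2=0x3e
body[3] add  r0, r4, #19 -> r0=0x50
epilogue: pop r4=0x62, sp=0x82
epilogue: pop r2=0x25, sp=0x83
epilogue: pop r0=0x3e, sp=0x84
prologue pushed ['r0', 'r2', 'r4'] at ['0x83', '0x82', '0x81']

MEM = 0x62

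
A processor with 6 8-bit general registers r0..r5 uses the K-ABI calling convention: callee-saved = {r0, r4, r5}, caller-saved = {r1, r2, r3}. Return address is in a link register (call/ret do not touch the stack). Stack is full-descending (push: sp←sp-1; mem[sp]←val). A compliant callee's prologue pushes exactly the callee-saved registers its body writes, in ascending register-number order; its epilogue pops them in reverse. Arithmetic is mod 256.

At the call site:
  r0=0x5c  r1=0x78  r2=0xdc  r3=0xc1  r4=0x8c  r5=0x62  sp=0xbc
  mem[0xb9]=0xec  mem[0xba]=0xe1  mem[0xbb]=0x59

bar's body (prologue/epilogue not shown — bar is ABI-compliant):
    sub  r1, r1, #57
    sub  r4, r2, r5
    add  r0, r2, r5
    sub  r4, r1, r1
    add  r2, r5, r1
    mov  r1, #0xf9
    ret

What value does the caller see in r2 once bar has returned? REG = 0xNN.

REG = 0xa1

prologue: push r0 → mem[0xbb]=0x5c, sp=0xbb
prologue: push r4 → mem[0xba]=0x8c, sp=0xba
body[0] sub  r1, r1, #57 → r1=0x3f
body[1] sub  r4, r2, r5 → r4=0x7a
body[2] add  r0, r2, r5 → r0=0x3e
body[3] sub  r4, r1, r1 → r4=0x00
body[4] add  r2, r5, r1 → r2=0xa1
body[5] mov  r1, #0xf9 → r1=0xf9
epilogue: pop r4=0x8c, sp=0xbb
epilogue: pop r0=0x5c, sp=0xbc
r2 is caller-saved → body value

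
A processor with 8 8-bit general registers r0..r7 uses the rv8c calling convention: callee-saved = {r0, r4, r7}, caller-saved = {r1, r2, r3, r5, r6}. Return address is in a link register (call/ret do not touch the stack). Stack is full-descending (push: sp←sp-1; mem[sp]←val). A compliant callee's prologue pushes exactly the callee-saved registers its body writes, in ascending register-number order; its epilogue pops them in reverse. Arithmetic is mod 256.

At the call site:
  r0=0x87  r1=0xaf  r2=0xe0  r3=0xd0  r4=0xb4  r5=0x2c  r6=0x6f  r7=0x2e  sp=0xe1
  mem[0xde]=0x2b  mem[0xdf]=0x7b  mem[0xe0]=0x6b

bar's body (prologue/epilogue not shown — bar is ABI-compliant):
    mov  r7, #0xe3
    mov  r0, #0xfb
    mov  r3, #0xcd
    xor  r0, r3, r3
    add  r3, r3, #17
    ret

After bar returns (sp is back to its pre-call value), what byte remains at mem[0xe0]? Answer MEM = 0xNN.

MEM = 0x87

prologue: push r0 -> mem[0xe0]=0x87, sp=0xe0
prologue: push r7 -> mem[0xdf]=0x2e, sp=0xdf
body[0] mov  r7, #0xe3 -> r7=0xe3
body[1] mov  r0, #0xfb -> r0=0xfb
body[2] mov  r3, #0xcd -> r3=0xcd
body[3] xor  r0, r3, r3 -> r0=0x00
body[4] add  r3, r3, #17 -> r3=0xde
epilogue: pop r7=0x2e, sp=0xe0
epilogue: pop r0=0x87, sp=0xe1
prologue pushed ['r0', 'r7'] at ['0xe0', '0xdf']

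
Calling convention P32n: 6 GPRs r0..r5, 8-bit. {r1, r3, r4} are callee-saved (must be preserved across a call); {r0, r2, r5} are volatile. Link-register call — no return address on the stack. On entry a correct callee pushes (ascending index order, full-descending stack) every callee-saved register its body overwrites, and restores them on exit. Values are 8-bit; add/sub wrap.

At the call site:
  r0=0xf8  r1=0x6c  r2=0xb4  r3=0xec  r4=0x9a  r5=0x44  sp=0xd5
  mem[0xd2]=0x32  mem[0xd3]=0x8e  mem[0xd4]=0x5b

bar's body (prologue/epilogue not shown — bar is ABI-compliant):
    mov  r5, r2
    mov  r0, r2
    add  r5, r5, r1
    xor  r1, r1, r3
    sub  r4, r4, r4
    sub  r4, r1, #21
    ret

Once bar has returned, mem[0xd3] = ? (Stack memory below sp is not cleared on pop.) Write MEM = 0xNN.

MEM = 0x9a

prologue: push r1 -> mem[0xd4]=0x6c, sp=0xd4
prologue: push r4 -> mem[0xd3]=0x9a, sp=0xd3
body[0] mov  r5, r2 -> r5=0xb4
body[1] mov  r0, r2 -> r0=0xb4
body[2] add  r5, r5, r1 -> r5=0x20
body[3] xor  r1, r1, r3 -> r1=0x80
body[4] sub  r4, r4, r4 -> r4=0x00
body[5] sub  r4, r1, #21 -> r4=0x6b
epilogue: pop r4=0x9a, sp=0xd4
epilogue: pop r1=0x6c, sp=0xd5
prologue pushed ['r1', 'r4'] at ['0xd4', '0xd3']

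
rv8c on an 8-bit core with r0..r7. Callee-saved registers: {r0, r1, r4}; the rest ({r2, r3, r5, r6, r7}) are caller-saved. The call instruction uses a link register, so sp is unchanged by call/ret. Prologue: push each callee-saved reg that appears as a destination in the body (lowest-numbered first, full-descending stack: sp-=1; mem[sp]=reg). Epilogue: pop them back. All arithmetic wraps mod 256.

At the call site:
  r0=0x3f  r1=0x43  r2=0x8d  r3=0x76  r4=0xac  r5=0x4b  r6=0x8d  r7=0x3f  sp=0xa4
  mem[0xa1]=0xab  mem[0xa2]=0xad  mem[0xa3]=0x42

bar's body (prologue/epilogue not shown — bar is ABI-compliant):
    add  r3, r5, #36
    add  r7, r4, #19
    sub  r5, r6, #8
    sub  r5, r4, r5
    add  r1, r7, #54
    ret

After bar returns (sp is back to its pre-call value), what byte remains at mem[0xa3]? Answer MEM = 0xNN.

MEM = 0x43

prologue: push r1 -> mem[0xa3]=0x43, sp=0xa3
body[0] add  r3, r5, #36 -> r3=0x6f
body[1] add  r7, r4, #19 -> r7=0xbf
body[2] sub  r5, r6, #8 -> r5=0x85
body[3] sub  r5, r4, r5 -> r5=0x27
body[4] add  r1, r7, #54 -> r1=0xf5
epilogue: pop r1=0x43, sp=0xa4
prologue pushed ['r1'] at ['0xa3']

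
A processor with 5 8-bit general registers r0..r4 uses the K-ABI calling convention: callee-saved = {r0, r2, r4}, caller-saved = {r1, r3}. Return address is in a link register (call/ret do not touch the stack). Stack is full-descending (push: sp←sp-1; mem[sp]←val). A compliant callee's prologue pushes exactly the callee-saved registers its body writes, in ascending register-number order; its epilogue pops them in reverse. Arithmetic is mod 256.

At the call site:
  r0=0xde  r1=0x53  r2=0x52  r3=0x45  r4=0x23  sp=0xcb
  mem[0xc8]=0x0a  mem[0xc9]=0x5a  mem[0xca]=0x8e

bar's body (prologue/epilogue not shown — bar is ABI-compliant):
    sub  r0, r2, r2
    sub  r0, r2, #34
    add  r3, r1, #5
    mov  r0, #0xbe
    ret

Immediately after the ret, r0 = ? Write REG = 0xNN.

REG = 0xde

prologue: push r0 → mem[0xca]=0xde, sp=0xca
body[0] sub  r0, r2, r2 → r0=0x00
body[1] sub  r0, r2, #34 → r0=0x30
body[2] add  r3, r1, #5 → r3=0x58
body[3] mov  r0, #0xbe → r0=0xbe
epilogue: pop r0=0xde, sp=0xcb
r0 is callee-saved → restored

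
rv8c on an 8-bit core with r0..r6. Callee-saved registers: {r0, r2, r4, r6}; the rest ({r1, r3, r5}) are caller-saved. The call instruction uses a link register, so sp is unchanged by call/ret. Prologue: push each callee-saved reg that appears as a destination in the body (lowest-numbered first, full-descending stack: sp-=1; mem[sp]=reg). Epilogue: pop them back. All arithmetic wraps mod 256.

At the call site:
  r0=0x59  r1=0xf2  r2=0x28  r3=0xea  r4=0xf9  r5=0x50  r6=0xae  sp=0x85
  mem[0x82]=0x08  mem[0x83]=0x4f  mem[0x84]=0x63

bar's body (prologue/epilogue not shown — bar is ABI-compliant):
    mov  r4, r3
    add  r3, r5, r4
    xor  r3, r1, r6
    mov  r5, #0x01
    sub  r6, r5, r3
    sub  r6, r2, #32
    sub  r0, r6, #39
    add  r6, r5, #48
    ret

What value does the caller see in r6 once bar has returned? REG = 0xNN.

REG = 0xae

prologue: push r0 → mem[0x84]=0x59, sp=0x84
prologue: push r4 → mem[0x83]=0xf9, sp=0x83
prologue: push r6 → mem[0x82]=0xae, sp=0x82
body[0] mov  r4, r3 → r4=0xea
body[1] add  r3, r5, r4 → r3=0x3a
body[2] xor  r3, r1, r6 → r3=0x5c
body[3] mov  r5, #0x01 → r5=0x01
body[4] sub  r6, r5, r3 → r6=0xa5
body[5] sub  r6, r2, #32 → r6=0x08
body[6] sub  r0, r6, #39 → r0=0xe1
body[7] add  r6, r5, #48 → r6=0x31
epilogue: pop r6=0xae, sp=0x83
epilogue: pop r4=0xf9, sp=0x84
epilogue: pop r0=0x59, sp=0x85
r6 is callee-saved → restored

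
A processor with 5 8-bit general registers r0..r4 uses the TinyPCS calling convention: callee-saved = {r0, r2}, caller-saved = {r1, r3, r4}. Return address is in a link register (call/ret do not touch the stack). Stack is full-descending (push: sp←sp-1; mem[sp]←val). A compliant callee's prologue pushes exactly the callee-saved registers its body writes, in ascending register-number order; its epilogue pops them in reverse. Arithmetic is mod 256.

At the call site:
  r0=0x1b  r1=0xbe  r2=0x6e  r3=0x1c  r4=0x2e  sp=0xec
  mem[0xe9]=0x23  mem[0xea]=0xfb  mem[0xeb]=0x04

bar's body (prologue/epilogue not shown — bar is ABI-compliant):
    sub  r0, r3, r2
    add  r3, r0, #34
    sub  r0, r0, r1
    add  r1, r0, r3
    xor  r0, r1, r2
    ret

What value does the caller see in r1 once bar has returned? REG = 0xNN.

prologue: push r0 → mem[0xeb]=0x1b, sp=0xeb
body[0] sub  r0, r3, r2 → r0=0xae
body[1] add  r3, r0, #34 → r3=0xd0
body[2] sub  r0, r0, r1 → r0=0xf0
body[3] add  r1, r0, r3 → r1=0xc0
body[4] xor  r0, r1, r2 → r0=0xae
epilogue: pop r0=0x1b, sp=0xec
r1 is caller-saved → body value

REG = 0xc0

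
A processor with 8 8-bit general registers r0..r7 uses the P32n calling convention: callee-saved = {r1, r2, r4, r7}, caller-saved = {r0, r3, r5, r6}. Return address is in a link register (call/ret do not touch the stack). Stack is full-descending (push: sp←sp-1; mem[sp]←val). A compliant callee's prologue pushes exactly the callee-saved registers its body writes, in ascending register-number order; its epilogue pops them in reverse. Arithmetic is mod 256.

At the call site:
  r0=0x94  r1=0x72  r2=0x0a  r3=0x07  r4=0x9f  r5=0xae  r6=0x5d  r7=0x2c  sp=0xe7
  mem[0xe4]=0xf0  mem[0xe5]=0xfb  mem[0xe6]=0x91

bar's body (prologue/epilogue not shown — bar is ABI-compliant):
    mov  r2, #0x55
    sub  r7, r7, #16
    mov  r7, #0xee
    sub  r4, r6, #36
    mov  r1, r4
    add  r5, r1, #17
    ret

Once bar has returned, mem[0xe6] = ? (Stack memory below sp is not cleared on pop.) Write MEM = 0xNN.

prologue: push r1 → mem[0xe6]=0x72, sp=0xe6
prologue: push r2 → mem[0xe5]=0x0a, sp=0xe5
prologue: push r4 → mem[0xe4]=0x9f, sp=0xe4
prologue: push r7 → mem[0xe3]=0x2c, sp=0xe3
body[0] mov  r2, #0x55 → r2=0x55
body[1] sub  r7, r7, #16 → r7=0x1c
body[2] mov  r7, #0xee → r7=0xee
body[3] sub  r4, r6, #36 → r4=0x39
body[4] mov  r1, r4 → r1=0x39
body[5] add  r5, r1, #17 → r5=0x4a
epilogue: pop r7=0x2c, sp=0xe4
epilogue: pop r4=0x9f, sp=0xe5
epilogue: pop r2=0x0a, sp=0xe6
epilogue: pop r1=0x72, sp=0xe7
prologue pushed ['r1', 'r2', 'r4', 'r7'] at ['0xe6', '0xe5', '0xe4', '0xe3']

MEM = 0x72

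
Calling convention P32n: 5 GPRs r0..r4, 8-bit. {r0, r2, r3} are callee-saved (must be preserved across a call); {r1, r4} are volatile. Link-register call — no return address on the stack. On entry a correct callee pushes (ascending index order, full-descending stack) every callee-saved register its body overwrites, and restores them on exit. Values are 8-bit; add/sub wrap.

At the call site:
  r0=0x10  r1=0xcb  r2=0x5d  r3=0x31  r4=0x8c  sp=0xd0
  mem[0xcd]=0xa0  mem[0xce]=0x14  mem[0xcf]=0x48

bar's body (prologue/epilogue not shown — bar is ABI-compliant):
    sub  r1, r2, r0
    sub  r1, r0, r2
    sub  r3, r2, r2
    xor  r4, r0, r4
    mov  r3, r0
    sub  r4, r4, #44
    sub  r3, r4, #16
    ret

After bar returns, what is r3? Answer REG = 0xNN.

prologue: push r3 -> mem[0xcf]=0x31, sp=0xcf
body[0] sub  r1, r2, r0 -> r1=0x4d
body[1] sub  r1, r0, r2 -> r1=0xb3
body[2] sub  r3, r2, r2 -> r3=0x00
body[3] xor  r4, r0, r4 -> r4=0x9c
body[4] mov  r3, r0 -> r3=0x10
body[5] sub  r4, r4, #44 -> r4=0x70
body[6] sub  r3, r4, #16 -> r3=0x60
epilogue: pop r3=0x31, sp=0xd0
r3 is callee-saved -> restored

REG = 0x31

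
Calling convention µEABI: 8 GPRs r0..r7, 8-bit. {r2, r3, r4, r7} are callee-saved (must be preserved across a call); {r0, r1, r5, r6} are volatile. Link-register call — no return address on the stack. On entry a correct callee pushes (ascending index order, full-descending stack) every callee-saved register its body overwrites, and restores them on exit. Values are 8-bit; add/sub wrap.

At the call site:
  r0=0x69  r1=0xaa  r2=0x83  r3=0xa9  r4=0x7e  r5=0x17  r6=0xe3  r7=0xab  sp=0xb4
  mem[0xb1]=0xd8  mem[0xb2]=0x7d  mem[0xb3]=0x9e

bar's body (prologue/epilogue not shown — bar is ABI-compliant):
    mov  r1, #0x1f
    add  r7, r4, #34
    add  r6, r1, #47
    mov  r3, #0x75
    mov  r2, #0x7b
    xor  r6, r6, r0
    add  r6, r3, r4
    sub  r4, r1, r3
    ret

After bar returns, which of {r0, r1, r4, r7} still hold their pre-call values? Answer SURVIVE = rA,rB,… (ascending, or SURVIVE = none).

prologue: push r2 -> mem[0xb3]=0x83, sp=0xb3
prologue: push r3 -> mem[0xb2]=0xa9, sp=0xb2
prologue: push r4 -> mem[0xb1]=0x7e, sp=0xb1
prologue: push r7 -> mem[0xb0]=0xab, sp=0xb0
body[0] mov  r1, #0x1f -> r1=0x1f
body[1] add  r7, r4, #34 -> r7=0xa0
body[2] add  r6, r1, #47 -> r6=0x4e
body[3] mov  r3, #0x75 -> r3=0x75
body[4] mov  r2, #0x7b -> r2=0x7b
body[5] xor  r6, r6, r0 -> r6=0x27
body[6] add  r6, r3, r4 -> r6=0xf3
body[7] sub  r4, r1, r3 -> r4=0xaa
epilogue: pop r7=0xab, sp=0xb1
epilogue: pop r4=0x7e, sp=0xb2
epilogue: pop r3=0xa9, sp=0xb3
epilogue: pop r2=0x83, sp=0xb4
r0: caller-saved, written=False
r1: caller-saved, written=True
r4: callee-saved, written=True
r7: callee-saved, written=True

SURVIVE = r0,r4,r7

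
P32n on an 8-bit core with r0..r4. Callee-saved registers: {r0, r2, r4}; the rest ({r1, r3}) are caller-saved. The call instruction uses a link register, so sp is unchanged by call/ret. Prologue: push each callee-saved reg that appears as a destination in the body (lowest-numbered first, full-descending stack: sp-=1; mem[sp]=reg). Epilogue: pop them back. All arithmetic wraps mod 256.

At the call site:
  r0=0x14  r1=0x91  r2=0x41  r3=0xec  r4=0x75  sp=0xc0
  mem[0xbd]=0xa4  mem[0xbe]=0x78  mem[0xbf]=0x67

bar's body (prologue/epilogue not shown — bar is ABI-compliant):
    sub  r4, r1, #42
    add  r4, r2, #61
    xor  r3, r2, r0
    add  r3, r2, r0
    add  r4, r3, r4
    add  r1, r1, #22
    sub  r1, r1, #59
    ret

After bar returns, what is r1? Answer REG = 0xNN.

REG = 0x6c

prologue: push r4 -> mem[0xbf]=0x75, sp=0xbf
body[0] sub  r4, r1, #42 -> r4=0x67
body[1] add  r4, r2, #61 -> r4=0x7e
body[2] xor  r3, r2, r0 -> r3=0x55
body[3] add  r3, r2, r0 -> r3=0x55
body[4] add  r4, r3, r4 -> r4=0xd3
body[5] add  r1, r1, #22 -> r1=0xa7
body[6] sub  r1, r1, #59 -> r1=0x6c
epilogue: pop r4=0x75, sp=0xc0
r1 is caller-saved -> body value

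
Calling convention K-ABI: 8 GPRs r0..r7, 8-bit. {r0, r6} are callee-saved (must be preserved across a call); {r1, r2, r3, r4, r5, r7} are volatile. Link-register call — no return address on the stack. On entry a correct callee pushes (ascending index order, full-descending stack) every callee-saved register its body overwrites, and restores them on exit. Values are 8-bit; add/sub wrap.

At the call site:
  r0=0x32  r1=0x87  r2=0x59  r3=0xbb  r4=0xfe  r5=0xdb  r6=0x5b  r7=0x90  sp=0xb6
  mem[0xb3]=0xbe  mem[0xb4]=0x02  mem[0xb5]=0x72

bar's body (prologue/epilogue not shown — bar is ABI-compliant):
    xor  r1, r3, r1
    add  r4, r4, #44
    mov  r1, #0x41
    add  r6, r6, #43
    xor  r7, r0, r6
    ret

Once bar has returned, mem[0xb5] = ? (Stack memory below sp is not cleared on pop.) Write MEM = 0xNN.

prologue: push r6 → mem[0xb5]=0x5b, sp=0xb5
body[0] xor  r1, r3, r1 → r1=0x3c
body[1] add  r4, r4, #44 → r4=0x2a
body[2] mov  r1, #0x41 → r1=0x41
body[3] add  r6, r6, #43 → r6=0x86
body[4] xor  r7, r0, r6 → r7=0xb4
epilogue: pop r6=0x5b, sp=0xb6
prologue pushed ['r6'] at ['0xb5']

MEM = 0x5b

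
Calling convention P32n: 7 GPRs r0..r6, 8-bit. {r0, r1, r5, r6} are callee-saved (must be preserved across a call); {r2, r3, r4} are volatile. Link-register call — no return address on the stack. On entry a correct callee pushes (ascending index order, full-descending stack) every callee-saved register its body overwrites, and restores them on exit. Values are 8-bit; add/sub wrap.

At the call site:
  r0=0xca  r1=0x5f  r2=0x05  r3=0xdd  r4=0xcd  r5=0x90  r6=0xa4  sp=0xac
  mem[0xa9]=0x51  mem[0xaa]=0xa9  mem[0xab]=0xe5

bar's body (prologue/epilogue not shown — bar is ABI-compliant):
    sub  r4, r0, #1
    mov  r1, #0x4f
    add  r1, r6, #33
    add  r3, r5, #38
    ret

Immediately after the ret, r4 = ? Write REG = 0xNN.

prologue: push r1 -> mem[0xab]=0x5f, sp=0xab
body[0] sub  r4, r0, #1 -> r4=0xc9
body[1] mov  r1, #0x4f -> r1=0x4f
body[2] add  r1, r6, #33 -> r1=0xc5
body[3] add  r3, r5, #38 -> r3=0xb6
epilogue: pop r1=0x5f, sp=0xac
r4 is caller-saved -> body value

REG = 0xc9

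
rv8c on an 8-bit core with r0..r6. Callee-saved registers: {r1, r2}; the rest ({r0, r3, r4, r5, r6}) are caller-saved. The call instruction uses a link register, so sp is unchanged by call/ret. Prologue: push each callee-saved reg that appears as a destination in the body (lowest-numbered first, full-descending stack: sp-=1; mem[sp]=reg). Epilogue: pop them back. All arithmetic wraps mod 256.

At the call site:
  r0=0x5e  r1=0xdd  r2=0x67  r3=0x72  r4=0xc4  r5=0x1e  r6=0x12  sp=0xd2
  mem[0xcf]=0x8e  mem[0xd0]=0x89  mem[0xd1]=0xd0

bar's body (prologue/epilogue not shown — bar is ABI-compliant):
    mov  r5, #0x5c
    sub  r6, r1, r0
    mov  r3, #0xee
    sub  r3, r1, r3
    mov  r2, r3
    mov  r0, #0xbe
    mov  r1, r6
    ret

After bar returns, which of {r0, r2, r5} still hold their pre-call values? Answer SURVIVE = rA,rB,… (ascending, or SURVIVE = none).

SURVIVE = r2

prologue: push r1 → mem[0xd1]=0xdd, sp=0xd1
prologue: push r2 → mem[0xd0]=0x67, sp=0xd0
body[0] mov  r5, #0x5c → r5=0x5c
body[1] sub  r6, r1, r0 → r6=0x7f
body[2] mov  r3, #0xee → r3=0xee
body[3] sub  r3, r1, r3 → r3=0xef
body[4] mov  r2, r3 → r2=0xef
body[5] mov  r0, #0xbe → r0=0xbe
body[6] mov  r1, r6 → r1=0x7f
epilogue: pop r2=0x67, sp=0xd1
epilogue: pop r1=0xdd, sp=0xd2
r0: caller-saved, written=True
r2: callee-saved, written=True
r5: caller-saved, written=True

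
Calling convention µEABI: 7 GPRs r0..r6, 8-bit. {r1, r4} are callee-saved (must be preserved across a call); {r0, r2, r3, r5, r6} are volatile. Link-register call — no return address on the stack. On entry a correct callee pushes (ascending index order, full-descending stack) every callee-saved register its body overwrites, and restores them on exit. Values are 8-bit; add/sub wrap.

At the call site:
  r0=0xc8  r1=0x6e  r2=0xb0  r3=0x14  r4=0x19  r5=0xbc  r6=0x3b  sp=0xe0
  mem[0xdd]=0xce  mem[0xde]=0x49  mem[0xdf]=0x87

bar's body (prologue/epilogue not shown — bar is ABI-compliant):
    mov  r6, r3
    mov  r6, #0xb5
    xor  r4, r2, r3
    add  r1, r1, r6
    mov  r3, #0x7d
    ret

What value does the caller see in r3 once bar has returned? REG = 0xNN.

prologue: push r1 → mem[0xdf]=0x6e, sp=0xdf
prologue: push r4 → mem[0xde]=0x19, sp=0xde
body[0] mov  r6, r3 → r6=0x14
body[1] mov  r6, #0xb5 → r6=0xb5
body[2] xor  r4, r2, r3 → r4=0xa4
body[3] add  r1, r1, r6 → r1=0x23
body[4] mov  r3, #0x7d → r3=0x7d
epilogue: pop r4=0x19, sp=0xdf
epilogue: pop r1=0x6e, sp=0xe0
r3 is caller-saved → body value

REG = 0x7d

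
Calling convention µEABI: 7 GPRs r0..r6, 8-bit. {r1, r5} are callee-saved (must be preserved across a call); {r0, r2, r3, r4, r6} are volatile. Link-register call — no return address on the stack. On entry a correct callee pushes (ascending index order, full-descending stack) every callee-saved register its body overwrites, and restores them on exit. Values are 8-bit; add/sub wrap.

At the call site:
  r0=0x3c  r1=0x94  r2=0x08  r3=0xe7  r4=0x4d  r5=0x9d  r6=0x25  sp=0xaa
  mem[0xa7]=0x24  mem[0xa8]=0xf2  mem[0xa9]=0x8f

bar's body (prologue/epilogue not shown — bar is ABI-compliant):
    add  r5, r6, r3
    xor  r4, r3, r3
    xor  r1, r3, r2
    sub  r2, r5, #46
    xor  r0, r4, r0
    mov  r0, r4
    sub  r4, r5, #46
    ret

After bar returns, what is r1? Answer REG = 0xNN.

prologue: push r1 -> mem[0xa9]=0x94, sp=0xa9
prologue: push r5 -> mem[0xa8]=0x9d, sp=0xa8
body[0] add  r5, r6, r3 -> r5=0x0c
body[1] xor  r4, r3, r3 -> r4=0x00
body[2] xor  r1, r3, r2 -> r1=0xef
body[3] sub  r2, r5, #46 -> r2=0xde
body[4] xor  r0, r4, r0 -> r0=0x3c
body[5] mov  r0, r4 -> r0=0x00
body[6] sub  r4, r5, #46 -> r4=0xde
epilogue: pop r5=0x9d, sp=0xa9
epilogue: pop r1=0x94, sp=0xaa
r1 is callee-saved -> restored

REG = 0x94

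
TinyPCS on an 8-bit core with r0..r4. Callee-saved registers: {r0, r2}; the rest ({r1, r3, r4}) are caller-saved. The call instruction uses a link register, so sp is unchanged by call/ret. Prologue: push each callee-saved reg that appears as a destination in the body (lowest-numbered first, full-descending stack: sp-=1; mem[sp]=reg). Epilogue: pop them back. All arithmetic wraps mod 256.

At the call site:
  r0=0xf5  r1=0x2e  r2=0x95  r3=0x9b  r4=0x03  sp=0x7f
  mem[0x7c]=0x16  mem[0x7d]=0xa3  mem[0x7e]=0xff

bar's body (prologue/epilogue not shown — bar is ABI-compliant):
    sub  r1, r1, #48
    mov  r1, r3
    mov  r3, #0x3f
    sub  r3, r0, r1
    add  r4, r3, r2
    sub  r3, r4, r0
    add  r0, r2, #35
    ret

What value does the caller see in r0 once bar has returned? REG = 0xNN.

REG = 0xf5

prologue: push r0 → mem[0x7e]=0xf5, sp=0x7e
body[0] sub  r1, r1, #48 → r1=0xfe
body[1] mov  r1, r3 → r1=0x9b
body[2] mov  r3, #0x3f → r3=0x3f
body[3] sub  r3, r0, r1 → r3=0x5a
body[4] add  r4, r3, r2 → r4=0xef
body[5] sub  r3, r4, r0 → r3=0xfa
body[6] add  r0, r2, #35 → r0=0xb8
epilogue: pop r0=0xf5, sp=0x7f
r0 is callee-saved → restored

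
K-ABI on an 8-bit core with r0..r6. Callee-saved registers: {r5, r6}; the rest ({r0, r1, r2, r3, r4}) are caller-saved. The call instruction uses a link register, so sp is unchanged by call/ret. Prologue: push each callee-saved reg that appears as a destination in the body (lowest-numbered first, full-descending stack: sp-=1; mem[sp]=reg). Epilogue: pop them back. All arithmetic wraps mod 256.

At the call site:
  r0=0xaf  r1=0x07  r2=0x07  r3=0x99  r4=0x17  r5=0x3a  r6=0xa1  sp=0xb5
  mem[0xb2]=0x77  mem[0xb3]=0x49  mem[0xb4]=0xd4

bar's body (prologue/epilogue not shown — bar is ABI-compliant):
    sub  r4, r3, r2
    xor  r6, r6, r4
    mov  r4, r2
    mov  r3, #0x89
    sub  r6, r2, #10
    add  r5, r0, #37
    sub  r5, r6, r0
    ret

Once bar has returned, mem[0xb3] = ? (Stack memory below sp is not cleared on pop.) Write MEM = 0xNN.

prologue: push r5 → mem[0xb4]=0x3a, sp=0xb4
prologue: push r6 → mem[0xb3]=0xa1, sp=0xb3
body[0] sub  r4, r3, r2 → r4=0x92
body[1] xor  r6, r6, r4 → r6=0x33
body[2] mov  r4, r2 → r4=0x07
body[3] mov  r3, #0x89 → r3=0x89
body[4] sub  r6, r2, #10 → r6=0xfd
body[5] add  r5, r0, #37 → r5=0xd4
body[6] sub  r5, r6, r0 → r5=0x4e
epilogue: pop r6=0xa1, sp=0xb4
epilogue: pop r5=0x3a, sp=0xb5
prologue pushed ['r5', 'r6'] at ['0xb4', '0xb3']

MEM = 0xa1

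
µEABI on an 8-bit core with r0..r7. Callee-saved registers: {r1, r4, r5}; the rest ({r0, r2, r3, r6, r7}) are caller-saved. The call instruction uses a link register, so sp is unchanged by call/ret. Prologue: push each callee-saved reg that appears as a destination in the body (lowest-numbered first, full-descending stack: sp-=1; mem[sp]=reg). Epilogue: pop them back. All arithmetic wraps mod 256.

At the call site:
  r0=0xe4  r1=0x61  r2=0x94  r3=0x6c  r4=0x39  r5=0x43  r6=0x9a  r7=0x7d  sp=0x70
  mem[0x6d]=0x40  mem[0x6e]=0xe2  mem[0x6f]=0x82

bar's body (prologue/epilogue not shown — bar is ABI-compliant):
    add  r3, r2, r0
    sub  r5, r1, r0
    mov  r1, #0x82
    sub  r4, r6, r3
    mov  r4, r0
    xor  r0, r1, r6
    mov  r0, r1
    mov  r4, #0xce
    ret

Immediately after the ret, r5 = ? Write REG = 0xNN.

prologue: push r1 → mem[0x6f]=0x61, sp=0x6f
prologue: push r4 → mem[0x6e]=0x39, sp=0x6e
prologue: push r5 → mem[0x6d]=0x43, sp=0x6d
body[0] add  r3, r2, r0 → r3=0x78
body[1] sub  r5, r1, r0 → r5=0x7d
body[2] mov  r1, #0x82 → r1=0x82
body[3] sub  r4, r6, r3 → r4=0x22
body[4] mov  r4, r0 → r4=0xe4
body[5] xor  r0, r1, r6 → r0=0x18
body[6] mov  r0, r1 → r0=0x82
body[7] mov  r4, #0xce → r4=0xce
epilogue: pop r5=0x43, sp=0x6e
epilogue: pop r4=0x39, sp=0x6f
epilogue: pop r1=0x61, sp=0x70
r5 is callee-saved → restored

REG = 0x43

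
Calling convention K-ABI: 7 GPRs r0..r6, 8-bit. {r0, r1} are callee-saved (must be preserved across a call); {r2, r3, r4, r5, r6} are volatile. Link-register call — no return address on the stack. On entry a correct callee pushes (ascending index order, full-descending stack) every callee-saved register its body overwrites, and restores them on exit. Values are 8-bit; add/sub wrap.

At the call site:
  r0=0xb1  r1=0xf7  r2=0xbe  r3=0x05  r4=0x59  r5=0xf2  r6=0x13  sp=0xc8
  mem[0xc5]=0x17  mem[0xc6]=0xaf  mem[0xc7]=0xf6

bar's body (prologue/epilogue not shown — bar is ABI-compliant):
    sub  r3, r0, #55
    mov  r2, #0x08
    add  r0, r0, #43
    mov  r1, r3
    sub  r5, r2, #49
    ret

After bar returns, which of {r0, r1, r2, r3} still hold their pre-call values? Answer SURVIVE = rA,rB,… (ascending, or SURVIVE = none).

prologue: push r0 -> mem[0xc7]=0xb1, sp=0xc7
prologue: push r1 -> mem[0xc6]=0xf7, sp=0xc6
body[0] sub  r3, r0, #55 -> r3=0x7a
body[1] mov  r2, #0x08 -> r2=0x08
body[2] add  r0, r0, #43 -> r0=0xdc
body[3] mov  r1, r3 -> r1=0x7a
body[4] sub  r5, r2, #49 -> r5=0xd7
epilogue: pop r1=0xf7, sp=0xc7
epilogue: pop r0=0xb1, sp=0xc8
r0: callee-saved, written=True
r1: callee-saved, written=True
r2: caller-saved, written=True
r3: caller-saved, written=True

SURVIVE = r0,r1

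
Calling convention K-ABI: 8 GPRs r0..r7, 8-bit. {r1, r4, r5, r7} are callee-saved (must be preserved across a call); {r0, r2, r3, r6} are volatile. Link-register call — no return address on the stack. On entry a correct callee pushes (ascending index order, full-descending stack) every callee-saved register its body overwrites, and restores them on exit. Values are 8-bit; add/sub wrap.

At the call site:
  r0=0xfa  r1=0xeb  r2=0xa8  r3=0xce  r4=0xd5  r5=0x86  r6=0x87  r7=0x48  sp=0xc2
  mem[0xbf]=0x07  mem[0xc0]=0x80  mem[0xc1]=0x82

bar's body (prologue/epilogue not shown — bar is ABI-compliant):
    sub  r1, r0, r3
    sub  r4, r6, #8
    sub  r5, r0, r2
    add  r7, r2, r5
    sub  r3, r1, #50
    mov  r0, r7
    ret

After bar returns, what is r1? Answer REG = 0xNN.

prologue: push r1 → mem[0xc1]=0xeb, sp=0xc1
prologue: push r4 → mem[0xc0]=0xd5, sp=0xc0
prologue: push r5 → mem[0xbf]=0x86, sp=0xbf
prologue: push r7 → mem[0xbe]=0x48, sp=0xbe
body[0] sub  r1, r0, r3 → r1=0x2c
body[1] sub  r4, r6, #8 → r4=0x7f
body[2] sub  r5, r0, r2 → r5=0x52
body[3] add  r7, r2, r5 → r7=0xfa
body[4] sub  r3, r1, #50 → r3=0xfa
body[5] mov  r0, r7 → r0=0xfa
epilogue: pop r7=0x48, sp=0xbf
epilogue: pop r5=0x86, sp=0xc0
epilogue: pop r4=0xd5, sp=0xc1
epilogue: pop r1=0xeb, sp=0xc2
r1 is callee-saved → restored

REG = 0xeb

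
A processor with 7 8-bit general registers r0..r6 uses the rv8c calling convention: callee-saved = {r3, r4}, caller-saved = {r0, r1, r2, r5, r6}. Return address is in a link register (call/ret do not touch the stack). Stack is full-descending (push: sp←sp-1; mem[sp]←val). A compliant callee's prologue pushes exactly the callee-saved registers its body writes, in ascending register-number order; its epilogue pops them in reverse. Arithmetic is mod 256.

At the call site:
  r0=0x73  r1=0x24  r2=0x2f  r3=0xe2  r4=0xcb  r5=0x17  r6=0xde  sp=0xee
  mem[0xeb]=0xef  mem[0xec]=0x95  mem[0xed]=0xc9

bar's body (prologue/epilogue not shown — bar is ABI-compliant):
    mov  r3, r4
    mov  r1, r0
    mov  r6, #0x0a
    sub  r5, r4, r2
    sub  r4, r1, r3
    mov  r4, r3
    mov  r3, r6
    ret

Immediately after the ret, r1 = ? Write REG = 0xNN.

prologue: push r3 → mem[0xed]=0xe2, sp=0xed
prologue: push r4 → mem[0xec]=0xcb, sp=0xec
body[0] mov  r3, r4 → r3=0xcb
body[1] mov  r1, r0 → r1=0x73
body[2] mov  r6, #0x0a → r6=0x0a
body[3] sub  r5, r4, r2 → r5=0x9c
body[4] sub  r4, r1, r3 → r4=0xa8
body[5] mov  r4, r3 → r4=0xcb
body[6] mov  r3, r6 → r3=0x0a
epilogue: pop r4=0xcb, sp=0xed
epilogue: pop r3=0xe2, sp=0xee
r1 is caller-saved → body value

REG = 0x73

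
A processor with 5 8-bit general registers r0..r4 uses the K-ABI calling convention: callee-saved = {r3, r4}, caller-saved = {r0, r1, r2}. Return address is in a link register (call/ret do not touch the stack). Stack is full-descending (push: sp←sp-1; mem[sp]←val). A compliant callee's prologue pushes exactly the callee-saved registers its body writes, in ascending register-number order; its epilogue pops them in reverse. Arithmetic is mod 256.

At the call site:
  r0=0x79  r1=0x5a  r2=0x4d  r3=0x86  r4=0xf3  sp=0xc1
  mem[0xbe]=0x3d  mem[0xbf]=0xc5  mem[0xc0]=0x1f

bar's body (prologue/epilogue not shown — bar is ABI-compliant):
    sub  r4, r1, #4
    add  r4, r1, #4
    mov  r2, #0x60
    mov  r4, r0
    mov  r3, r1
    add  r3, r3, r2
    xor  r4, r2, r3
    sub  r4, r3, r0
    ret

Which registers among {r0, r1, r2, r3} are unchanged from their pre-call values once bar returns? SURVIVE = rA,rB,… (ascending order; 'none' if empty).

SURVIVE = r0,r1,r3

prologue: push r3 -> mem[0xc0]=0x86, sp=0xc0
prologue: push r4 -> mem[0xbf]=0xf3, sp=0xbf
body[0] sub  r4, r1, #4 -> r4=0x56
body[1] add  r4, r1, #4 -> r4=0x5e
body[2] mov  r2, #0x60 -> r2=0x60
body[3] mov  r4, r0 -> r4=0x79
body[4] mov  r3, r1 -> r3=0x5a
body[5] add  r3, r3, r2 -> r3=0xba
body[6] xor  r4, r2, r3 -> r4=0xda
body[7] sub  r4, r3, r0 -> r4=0x41
epilogue: pop r4=0xf3, sp=0xc0
epilogue: pop r3=0x86, sp=0xc1
r0: caller-saved, written=False
r1: caller-saved, written=False
r2: caller-saved, written=True
r3: callee-saved, written=True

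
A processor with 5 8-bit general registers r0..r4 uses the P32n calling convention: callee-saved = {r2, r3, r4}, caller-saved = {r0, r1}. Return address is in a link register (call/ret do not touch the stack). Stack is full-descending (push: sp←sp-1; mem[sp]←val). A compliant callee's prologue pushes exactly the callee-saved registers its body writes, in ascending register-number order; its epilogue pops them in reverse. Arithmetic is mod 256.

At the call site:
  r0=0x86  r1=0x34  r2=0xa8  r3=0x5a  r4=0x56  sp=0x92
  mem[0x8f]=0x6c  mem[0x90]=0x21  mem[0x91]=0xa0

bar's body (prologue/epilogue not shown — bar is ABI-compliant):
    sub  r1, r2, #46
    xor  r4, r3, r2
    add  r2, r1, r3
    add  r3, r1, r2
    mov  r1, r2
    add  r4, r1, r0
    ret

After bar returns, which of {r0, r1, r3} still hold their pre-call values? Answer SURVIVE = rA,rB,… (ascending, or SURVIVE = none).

prologue: push r2 -> mem[0x91]=0xa8, sp=0x91
prologue: push r3 -> mem[0x90]=0x5a, sp=0x90
prologue: push r4 -> mem[0x8f]=0x56, sp=0x8f
body[0] sub  r1, r2, #46 -> r1=0x7a
body[1] xor  r4, r3, r2 -> r4=0xf2
body[2] add  r2, r1, r3 -> r2=0xd4
body[3] add  r3, r1, r2 -> r3=0x4e
body[4] mov  r1, r2 -> r1=0xd4
body[5] add  r4, r1, r0 -> r4=0x5a
epilogue: pop r4=0x56, sp=0x90
epilogue: pop r3=0x5a, sp=0x91
epilogue: pop r2=0xa8, sp=0x92
r0: caller-saved, written=False
r1: caller-saved, written=True
r3: callee-saved, written=True

SURVIVE = r0,r3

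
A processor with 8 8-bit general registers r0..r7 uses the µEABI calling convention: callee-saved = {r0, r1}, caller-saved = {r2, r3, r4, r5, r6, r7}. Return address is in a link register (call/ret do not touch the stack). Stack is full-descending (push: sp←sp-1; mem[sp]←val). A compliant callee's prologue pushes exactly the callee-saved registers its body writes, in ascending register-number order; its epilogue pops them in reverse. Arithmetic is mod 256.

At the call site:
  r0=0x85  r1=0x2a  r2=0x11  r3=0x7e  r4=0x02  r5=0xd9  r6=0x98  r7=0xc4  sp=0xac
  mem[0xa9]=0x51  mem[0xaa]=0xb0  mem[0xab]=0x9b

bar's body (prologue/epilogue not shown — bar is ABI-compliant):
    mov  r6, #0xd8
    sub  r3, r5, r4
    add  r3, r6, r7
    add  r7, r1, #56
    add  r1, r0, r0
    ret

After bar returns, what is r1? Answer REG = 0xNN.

prologue: push r1 -> mem[0xab]=0x2a, sp=0xab
body[0] mov  r6, #0xd8 -> r6=0xd8
body[1] sub  r3, r5, r4 -> r3=0xd7
body[2] add  r3, r6, r7 -> r3=0x9c
body[3] add  r7, r1, #56 -> r7=0x62
body[4] add  r1, r0, r0 -> r1=0x0a
epilogue: pop r1=0x2a, sp=0xac
r1 is callee-saved -> restored

REG = 0x2a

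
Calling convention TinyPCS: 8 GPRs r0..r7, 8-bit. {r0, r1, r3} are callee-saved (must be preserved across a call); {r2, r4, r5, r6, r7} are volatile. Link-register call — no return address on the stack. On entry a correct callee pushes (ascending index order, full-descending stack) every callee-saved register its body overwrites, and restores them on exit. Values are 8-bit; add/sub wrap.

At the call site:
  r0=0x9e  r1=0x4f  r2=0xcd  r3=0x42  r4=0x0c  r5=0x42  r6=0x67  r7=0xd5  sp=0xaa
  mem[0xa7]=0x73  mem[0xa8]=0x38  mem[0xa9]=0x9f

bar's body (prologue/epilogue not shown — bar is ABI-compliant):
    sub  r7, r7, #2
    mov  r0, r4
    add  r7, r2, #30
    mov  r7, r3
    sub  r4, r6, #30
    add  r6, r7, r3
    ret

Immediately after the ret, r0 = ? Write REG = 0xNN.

REG = 0x9e

prologue: push r0 → mem[0xa9]=0x9e, sp=0xa9
body[0] sub  r7, r7, #2 → r7=0xd3
body[1] mov  r0, r4 → r0=0x0c
body[2] add  r7, r2, #30 → r7=0xeb
body[3] mov  r7, r3 → r7=0x42
body[4] sub  r4, r6, #30 → r4=0x49
body[5] add  r6, r7, r3 → r6=0x84
epilogue: pop r0=0x9e, sp=0xaa
r0 is callee-saved → restored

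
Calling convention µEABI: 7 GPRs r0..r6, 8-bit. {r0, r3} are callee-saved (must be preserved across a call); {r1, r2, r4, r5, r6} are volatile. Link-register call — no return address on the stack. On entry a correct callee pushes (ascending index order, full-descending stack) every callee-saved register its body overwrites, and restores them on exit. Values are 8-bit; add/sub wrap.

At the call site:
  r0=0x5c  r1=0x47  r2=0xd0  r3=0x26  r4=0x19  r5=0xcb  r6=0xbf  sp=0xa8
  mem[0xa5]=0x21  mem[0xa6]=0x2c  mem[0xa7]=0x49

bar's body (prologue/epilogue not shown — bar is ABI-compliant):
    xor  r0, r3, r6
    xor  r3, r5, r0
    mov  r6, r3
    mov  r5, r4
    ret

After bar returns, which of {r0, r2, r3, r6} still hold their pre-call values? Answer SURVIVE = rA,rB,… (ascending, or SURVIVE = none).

prologue: push r0 -> mem[0xa7]=0x5c, sp=0xa7
prologue: push r3 -> mem[0xa6]=0x26, sp=0xa6
body[0] xor  r0, r3, r6 -> r0=0x99
body[1] xor  r3, r5, r0 -> r3=0x52
body[2] mov  r6, r3 -> r6=0x52
body[3] mov  r5, r4 -> r5=0x19
epilogue: pop r3=0x26, sp=0xa7
epilogue: pop r0=0x5c, sp=0xa8
r0: callee-saved, written=True
r2: caller-saved, written=False
r3: callee-saved, written=True
r6: caller-saved, written=True

SURVIVE = r0,r2,r3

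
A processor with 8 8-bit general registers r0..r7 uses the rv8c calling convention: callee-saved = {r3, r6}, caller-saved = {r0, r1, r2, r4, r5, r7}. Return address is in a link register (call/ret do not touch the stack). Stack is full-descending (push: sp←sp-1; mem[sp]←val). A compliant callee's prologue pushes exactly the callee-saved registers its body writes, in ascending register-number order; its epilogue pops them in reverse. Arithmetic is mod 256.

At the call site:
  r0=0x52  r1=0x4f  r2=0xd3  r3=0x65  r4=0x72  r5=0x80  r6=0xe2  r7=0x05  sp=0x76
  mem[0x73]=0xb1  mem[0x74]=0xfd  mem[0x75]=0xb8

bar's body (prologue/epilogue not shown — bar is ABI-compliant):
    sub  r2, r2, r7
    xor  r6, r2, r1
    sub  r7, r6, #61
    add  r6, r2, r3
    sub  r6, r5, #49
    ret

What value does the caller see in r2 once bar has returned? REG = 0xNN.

prologue: push r6 -> mem[0x75]=0xe2, sp=0x75
body[0] sub  r2, r2, r7 -> r2=0xce
body[1] xor  r6, r2, r1 -> r6=0x81
body[2] sub  r7, r6, #61 -> r7=0x44
body[3] add  r6, r2, r3 -> r6=0x33
body[4] sub  r6, r5, #49 -> r6=0x4f
epilogue: pop r6=0xe2, sp=0x76
r2 is caller-saved -> body value

REG = 0xce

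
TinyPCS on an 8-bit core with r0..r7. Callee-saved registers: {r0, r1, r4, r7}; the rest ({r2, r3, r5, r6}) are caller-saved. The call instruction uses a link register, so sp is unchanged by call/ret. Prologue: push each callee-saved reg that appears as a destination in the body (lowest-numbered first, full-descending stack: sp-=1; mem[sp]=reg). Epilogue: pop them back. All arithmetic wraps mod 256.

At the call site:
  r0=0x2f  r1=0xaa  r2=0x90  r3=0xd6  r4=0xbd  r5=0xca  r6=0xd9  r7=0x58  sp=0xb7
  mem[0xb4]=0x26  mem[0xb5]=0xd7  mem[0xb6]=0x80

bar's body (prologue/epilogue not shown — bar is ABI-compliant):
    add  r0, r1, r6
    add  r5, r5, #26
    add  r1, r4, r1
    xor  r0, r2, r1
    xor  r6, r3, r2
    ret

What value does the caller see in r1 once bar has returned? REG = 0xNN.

REG = 0xaa

prologue: push r0 → mem[0xb6]=0x2f, sp=0xb6
prologue: push r1 → mem[0xb5]=0xaa, sp=0xb5
body[0] add  r0, r1, r6 → r0=0x83
body[1] add  r5, r5, #26 → r5=0xe4
body[2] add  r1, r4, r1 → r1=0x67
body[3] xor  r0, r2, r1 → r0=0xf7
body[4] xor  r6, r3, r2 → r6=0x46
epilogue: pop r1=0xaa, sp=0xb6
epilogue: pop r0=0x2f, sp=0xb7
r1 is callee-saved → restored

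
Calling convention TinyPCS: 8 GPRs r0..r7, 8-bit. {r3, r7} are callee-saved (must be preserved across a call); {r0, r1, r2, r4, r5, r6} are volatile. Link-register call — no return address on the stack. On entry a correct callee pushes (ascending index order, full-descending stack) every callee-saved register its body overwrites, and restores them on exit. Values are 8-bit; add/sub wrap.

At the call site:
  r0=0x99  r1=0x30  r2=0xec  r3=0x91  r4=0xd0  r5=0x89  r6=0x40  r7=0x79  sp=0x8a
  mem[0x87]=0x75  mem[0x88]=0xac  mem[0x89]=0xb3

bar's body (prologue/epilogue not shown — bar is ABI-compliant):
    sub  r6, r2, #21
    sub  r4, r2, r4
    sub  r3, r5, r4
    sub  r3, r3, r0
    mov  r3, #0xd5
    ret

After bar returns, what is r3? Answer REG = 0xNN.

prologue: push r3 → mem[0x89]=0x91, sp=0x89
body[0] sub  r6, r2, #21 → r6=0xd7
body[1] sub  r4, r2, r4 → r4=0x1c
body[2] sub  r3, r5, r4 → r3=0x6d
body[3] sub  r3, r3, r0 → r3=0xd4
body[4] mov  r3, #0xd5 → r3=0xd5
epilogue: pop r3=0x91, sp=0x8a
r3 is callee-saved → restored

REG = 0x91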